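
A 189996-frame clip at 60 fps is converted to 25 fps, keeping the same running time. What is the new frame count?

Target frames = source frames × (target rate / source rate) = 189996 × (25)/(60) = 189996 × 5/12 = 79165.

79165 frames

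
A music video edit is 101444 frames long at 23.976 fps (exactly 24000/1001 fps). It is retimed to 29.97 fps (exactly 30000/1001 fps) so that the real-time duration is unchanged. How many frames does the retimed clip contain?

126805 frames

Target frames = source frames × (target rate / source rate) = 101444 × (30000/1001)/(24000/1001) = 101444 × 5/4 = 126805.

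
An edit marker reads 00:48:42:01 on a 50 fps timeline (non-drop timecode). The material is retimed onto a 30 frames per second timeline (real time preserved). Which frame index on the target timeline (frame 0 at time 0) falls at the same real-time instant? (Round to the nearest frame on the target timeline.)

Source frame index: (0×3600 + 48×60 + 42) × 50 + 1 = 146101.
Real time: 146101 / (50) = 146101/50 s.
Target frame: (146101/50) × (30) = 438303/5 ≈ 87660.600 → 87661.

frame 87661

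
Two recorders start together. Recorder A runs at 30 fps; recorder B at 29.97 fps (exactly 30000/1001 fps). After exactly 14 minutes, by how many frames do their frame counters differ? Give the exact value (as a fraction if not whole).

14 min = 840 s.
A emits 30 × 840 = 25200 frames; B emits 30000/1001 × 840 = 3600000/143.
Difference = 3600/143 frames (≈ 25.1748); B is behind A.

3600/143 frames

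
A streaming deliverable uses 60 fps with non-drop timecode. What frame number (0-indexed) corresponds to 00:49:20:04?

Total seconds to the label: (0 × 3600 + 49 × 60 + 20) = 2960.
Frame index = 2960 × 60 + 4 = 177604.

177604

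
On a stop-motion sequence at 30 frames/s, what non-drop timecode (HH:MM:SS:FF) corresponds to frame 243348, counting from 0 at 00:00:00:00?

02:15:11:18

243348 ÷ 30 = 8111 full seconds, remainder 18 frames.
8111 s = 2 h 15 min 11 s.
Timecode: 02:15:11:18.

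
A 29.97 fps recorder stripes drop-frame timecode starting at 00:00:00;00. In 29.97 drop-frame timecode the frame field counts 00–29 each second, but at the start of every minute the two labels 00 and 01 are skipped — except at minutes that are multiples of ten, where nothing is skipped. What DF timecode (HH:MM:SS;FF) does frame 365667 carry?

Each 10-minute DF block holds 10 × 60 × 30 − 9 × 2 = 17982 frames. 365667 ÷ 17982 → 20 full blocks, remainder 6027.
Within the partial block the first minute is 1800 frames and each further minute 1798, so 3 further minute boundaries passed. Total skipped labels = 18 × 20 + 2 × 3 = 366.
Non-drop label index = 365667 + 366 = 366033; at 30 labels/s that is 03:23:21:03, i.e. DF 03:23:21;03.

03:23:21;03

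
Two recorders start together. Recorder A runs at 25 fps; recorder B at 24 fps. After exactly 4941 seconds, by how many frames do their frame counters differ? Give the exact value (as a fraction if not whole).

A emits 25 × 4941 = 123525 frames; B emits 24 × 4941 = 118584.
Difference = 4941 frames; B is behind A.

4941 frames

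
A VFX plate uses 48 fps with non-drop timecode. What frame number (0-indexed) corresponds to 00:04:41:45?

frame 13533

Total seconds to the label: (0 × 3600 + 4 × 60 + 41) = 281.
Frame index = 281 × 48 + 45 = 13533.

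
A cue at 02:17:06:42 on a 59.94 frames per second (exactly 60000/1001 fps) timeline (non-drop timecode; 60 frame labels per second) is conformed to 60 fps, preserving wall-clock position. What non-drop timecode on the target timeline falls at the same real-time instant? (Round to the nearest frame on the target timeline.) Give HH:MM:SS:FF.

02:17:14:56

Source frame index: (2×3600 + 17×60 + 6) × 60 + 42 = 493602.
Real time: 493602 / (60000/1001) = 82349267/10000 s.
Target frame: (82349267/10000) × (60) = 247047801/500 ≈ 494095.602 → 494096.
At 60 labels/s: frame 494096 → 02:17:14:56.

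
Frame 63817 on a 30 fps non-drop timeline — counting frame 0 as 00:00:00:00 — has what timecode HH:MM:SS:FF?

00:35:27:07

63817 ÷ 30 = 2127 full seconds, remainder 7 frames.
2127 s = 0 h 35 min 27 s.
Timecode: 00:35:27:07.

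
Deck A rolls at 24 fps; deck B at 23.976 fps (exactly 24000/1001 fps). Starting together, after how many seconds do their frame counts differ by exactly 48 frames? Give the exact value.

The gap grows by |24000/1001 − 24| = 24/1001 frames per second.
Time for a 48-frame gap: 48 ÷ (24/1001) = 2002 s.

2002 seconds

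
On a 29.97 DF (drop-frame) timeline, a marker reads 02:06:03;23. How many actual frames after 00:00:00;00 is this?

226685

As if non-drop at 30 labels/s: (2 × 3600 + 6 × 60 + 3) × 30 + 23 = 226913.
Minute boundaries passed: 126; those not divisible by 10: 126 − 12 = 114; dropped labels = 2 × 114 = 228.
Actual frame index = 226913 − 228 = 226685.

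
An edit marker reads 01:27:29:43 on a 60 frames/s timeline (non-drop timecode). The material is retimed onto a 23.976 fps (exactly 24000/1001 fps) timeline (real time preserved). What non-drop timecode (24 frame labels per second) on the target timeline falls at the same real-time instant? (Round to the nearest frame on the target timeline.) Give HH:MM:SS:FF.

Source frame index: (1×3600 + 27×60 + 29) × 60 + 43 = 314983.
Real time: 314983 / (60) = 314983/60 s.
Target frame: (314983/60) × (24000/1001) = 125993200/1001 ≈ 125867.333 → 125867.
At 24 labels/s: frame 125867 → 01:27:24:11.

01:27:24:11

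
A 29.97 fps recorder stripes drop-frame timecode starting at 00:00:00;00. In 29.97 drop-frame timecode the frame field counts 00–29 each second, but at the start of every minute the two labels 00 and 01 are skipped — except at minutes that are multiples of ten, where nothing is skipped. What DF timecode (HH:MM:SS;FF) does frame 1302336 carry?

Ten DF minutes hold 17982 frames, so frame 1302336 lies in block 72 (frames 1294704–1312685) with 7632 frames into that block.
The block's first minute is 1800 frames and the rest 1798 each; 7632 frames reaches minute 4, so 72 × 18 + 4 × 2 = 1304 labels have been skipped so far.
Adding those back, label number 1302336 + 1304 = 1303640 at 30 labels/s is 43454 s + 20 f = 12 h 4 min 14 s frame 20, i.e. 12:04:14;20.

12:04:14;20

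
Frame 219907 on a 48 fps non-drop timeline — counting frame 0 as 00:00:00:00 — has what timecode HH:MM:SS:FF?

219907 ÷ 48 = 4581 full seconds, remainder 19 frames.
4581 s = 1 h 16 min 21 s.
Timecode: 01:16:21:19.

01:16:21:19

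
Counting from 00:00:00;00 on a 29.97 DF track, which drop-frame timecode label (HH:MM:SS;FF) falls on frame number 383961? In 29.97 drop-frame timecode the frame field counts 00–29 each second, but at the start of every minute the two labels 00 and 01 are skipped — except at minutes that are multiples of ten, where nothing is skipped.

Each 10-minute DF block holds 10 × 60 × 30 − 9 × 2 = 17982 frames. 383961 ÷ 17982 → 21 full blocks, remainder 6339.
Within the partial block the first minute is 1800 frames and each further minute 1798, so 3 further minute boundaries passed. Total skipped labels = 18 × 21 + 2 × 3 = 384.
Non-drop label index = 383961 + 384 = 384345; at 30 labels/s that is 03:33:31:15, i.e. DF 03:33:31;15.

03:33:31;15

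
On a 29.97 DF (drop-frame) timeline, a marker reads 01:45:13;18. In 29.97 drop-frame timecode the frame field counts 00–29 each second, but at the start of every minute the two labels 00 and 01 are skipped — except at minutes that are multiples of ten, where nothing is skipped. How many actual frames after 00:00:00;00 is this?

Complete 10-minute blocks: 10, each 17982 frames → 179820.
Remaining 5 whole minutes in the current block: 1800 + 4 × 1798 = 8992 frames.
Within the current minute: 13 × 30 + 18 − 2 = 406 (labels ;00/;01 skipped at this minute). Total = 179820 + 8992 + 406 = 189218.

189218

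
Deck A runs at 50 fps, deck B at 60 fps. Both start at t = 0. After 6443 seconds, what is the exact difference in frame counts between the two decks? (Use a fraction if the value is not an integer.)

64430 frames

A emits 50 × 6443 = 322150 frames; B emits 60 × 6443 = 386580.
Difference = 64430 frames; B is ahead of A.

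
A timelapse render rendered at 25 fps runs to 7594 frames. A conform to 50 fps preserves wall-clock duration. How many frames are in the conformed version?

Target frames = source frames × (target rate / source rate) = 7594 × (50)/(25) = 7594 × 2 = 15188.

15188 frames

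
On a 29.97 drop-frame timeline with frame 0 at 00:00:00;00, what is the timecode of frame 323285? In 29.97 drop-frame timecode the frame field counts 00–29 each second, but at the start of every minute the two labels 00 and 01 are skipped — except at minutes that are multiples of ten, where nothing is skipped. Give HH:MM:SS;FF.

Ten DF minutes hold 17982 frames, so frame 323285 lies in block 17 (frames 305694–323675) with 17591 frames into that block.
The block's first minute is 1800 frames and the rest 1798 each; 17591 frames reaches minute 9, so 17 × 18 + 9 × 2 = 324 labels have been skipped so far.
Adding those back, label number 323285 + 324 = 323609 at 30 labels/s is 10786 s + 29 f = 2 h 59 min 46 s frame 29, i.e. 02:59:46;29.

02:59:46;29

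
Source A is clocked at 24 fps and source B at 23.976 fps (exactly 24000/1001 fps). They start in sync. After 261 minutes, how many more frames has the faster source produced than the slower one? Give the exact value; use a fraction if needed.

375840/1001 frames

261 min = 15660 s.
A emits 24 × 15660 = 375840 frames; B emits 24000/1001 × 15660 = 375840000/1001.
Difference = 375840/1001 frames (≈ 375.4645); B is behind A.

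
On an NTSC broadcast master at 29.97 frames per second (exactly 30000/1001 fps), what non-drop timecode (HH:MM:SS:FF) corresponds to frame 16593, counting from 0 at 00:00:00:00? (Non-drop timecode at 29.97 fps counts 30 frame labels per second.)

00:09:13:03

16593 ÷ 30 = 553 full seconds, remainder 3 frames.
553 s = 0 h 9 min 13 s.
Timecode: 00:09:13:03.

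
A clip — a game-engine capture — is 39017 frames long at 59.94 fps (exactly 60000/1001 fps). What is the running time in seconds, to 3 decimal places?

Running time = 39017 × 1001/60000 = 39056017/60000 s ≈ 650.934 s.

650.934 seconds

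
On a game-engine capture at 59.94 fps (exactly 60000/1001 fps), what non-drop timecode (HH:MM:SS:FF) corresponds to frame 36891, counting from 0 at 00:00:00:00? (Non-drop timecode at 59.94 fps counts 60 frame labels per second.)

36891 ÷ 60 = 614 full seconds, remainder 51 frames.
614 s = 0 h 10 min 14 s.
Timecode: 00:10:14:51.

00:10:14:51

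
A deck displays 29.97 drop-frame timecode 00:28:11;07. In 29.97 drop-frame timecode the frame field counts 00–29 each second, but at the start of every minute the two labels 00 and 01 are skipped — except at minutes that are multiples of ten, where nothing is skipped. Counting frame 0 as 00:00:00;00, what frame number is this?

50685

As if non-drop at 30 labels/s: (0 × 3600 + 28 × 60 + 11) × 30 + 7 = 50737.
Minute boundaries passed: 28; those not divisible by 10: 28 − 2 = 26; dropped labels = 2 × 26 = 52.
Actual frame index = 50737 − 52 = 50685.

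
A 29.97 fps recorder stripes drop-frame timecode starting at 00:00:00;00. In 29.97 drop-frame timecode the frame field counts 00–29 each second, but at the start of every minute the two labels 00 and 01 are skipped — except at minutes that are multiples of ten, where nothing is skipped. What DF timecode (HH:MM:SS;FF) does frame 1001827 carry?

09:17:07;21

Each 10-minute DF block holds 10 × 60 × 30 − 9 × 2 = 17982 frames. 1001827 ÷ 17982 → 55 full blocks, remainder 12817.
Within the partial block the first minute is 1800 frames and each further minute 1798, so 7 further minute boundaries passed. Total skipped labels = 18 × 55 + 2 × 7 = 1004.
Non-drop label index = 1001827 + 1004 = 1002831; at 30 labels/s that is 09:17:07:21, i.e. DF 09:17:07;21.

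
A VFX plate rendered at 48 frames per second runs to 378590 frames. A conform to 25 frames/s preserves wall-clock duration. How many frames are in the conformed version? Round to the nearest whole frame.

197182 frames

Frames at target rate = 378590 × (25) / (48) = 4732375/24 ≈ 197182.292.
Nearest whole frame: 197182.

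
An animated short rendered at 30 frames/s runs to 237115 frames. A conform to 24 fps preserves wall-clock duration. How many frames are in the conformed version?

Target frames = source frames × (target rate / source rate) = 237115 × (24)/(30) = 237115 × 4/5 = 189692.

189692 frames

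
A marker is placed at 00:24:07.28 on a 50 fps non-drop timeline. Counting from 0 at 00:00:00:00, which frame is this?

frame 72378

Total seconds to the label: (0 × 3600 + 24 × 60 + 7) = 1447.
Frame index = 1447 × 50 + 28 = 72378.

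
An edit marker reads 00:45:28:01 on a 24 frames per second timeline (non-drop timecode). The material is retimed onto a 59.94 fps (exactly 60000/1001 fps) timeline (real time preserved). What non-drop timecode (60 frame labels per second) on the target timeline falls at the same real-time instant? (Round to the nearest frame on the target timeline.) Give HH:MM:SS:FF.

Source frame index: (0×3600 + 45×60 + 28) × 24 + 1 = 65473.
Real time: 65473 / (24) = 65473/24 s.
Target frame: (65473/24) × (60000/1001) = 163682500/1001 ≈ 163518.981 → 163519.
At 60 labels/s: frame 163519 → 00:45:25:19.

00:45:25:19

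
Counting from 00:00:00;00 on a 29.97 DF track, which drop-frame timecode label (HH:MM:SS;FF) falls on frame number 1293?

00:00:43;03

Each 10-minute DF block holds 10 × 60 × 30 − 9 × 2 = 17982 frames. 1293 ÷ 17982 → 0 full blocks, remainder 1293.
Within the partial block the first minute is 1800 frames and each further minute 1798, so 0 further minute boundaries passed. Total skipped labels = 18 × 0 + 2 × 0 = 0.
Non-drop label index = 1293 + 0 = 1293; at 30 labels/s that is 00:00:43:03, i.e. DF 00:00:43;03.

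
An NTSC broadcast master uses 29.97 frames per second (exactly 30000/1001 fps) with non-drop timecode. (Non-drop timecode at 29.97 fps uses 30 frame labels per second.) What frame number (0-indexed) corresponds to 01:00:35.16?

Total seconds to the label: (1 × 3600 + 0 × 60 + 35) = 3635.
Frame index = 3635 × 30 + 16 = 109066.

109066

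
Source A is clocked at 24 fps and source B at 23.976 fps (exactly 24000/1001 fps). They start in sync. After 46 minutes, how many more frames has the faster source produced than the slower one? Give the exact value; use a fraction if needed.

66240/1001 frames

46 min = 2760 s.
A emits 24 × 2760 = 66240 frames; B emits 24000/1001 × 2760 = 66240000/1001.
Difference = 66240/1001 frames (≈ 66.1738); B is behind A.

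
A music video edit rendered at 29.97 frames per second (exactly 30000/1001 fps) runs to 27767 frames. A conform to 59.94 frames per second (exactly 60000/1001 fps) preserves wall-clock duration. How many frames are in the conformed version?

Target frames = source frames × (target rate / source rate) = 27767 × (60000/1001)/(30000/1001) = 27767 × 2 = 55534.

55534 frames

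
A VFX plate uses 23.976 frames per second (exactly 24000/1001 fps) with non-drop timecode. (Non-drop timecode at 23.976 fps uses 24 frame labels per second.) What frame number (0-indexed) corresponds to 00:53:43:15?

Total seconds to the label: (0 × 3600 + 53 × 60 + 43) = 3223.
Frame index = 3223 × 24 + 15 = 77367.

77367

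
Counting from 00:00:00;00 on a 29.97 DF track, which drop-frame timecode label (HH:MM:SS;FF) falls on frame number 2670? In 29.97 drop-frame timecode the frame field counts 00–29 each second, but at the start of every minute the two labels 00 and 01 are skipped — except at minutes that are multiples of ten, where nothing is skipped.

00:01:29;02

Ten DF minutes hold 17982 frames, so frame 2670 lies in block 0 (frames 0–17981) with 2670 frames into that block.
The block's first minute is 1800 frames and the rest 1798 each; 2670 frames reaches minute 1, so 0 × 18 + 1 × 2 = 2 labels have been skipped so far.
Adding those back, label number 2670 + 2 = 2672 at 30 labels/s is 89 s + 2 f = 0 h 1 min 29 s frame 2, i.e. 00:01:29;02.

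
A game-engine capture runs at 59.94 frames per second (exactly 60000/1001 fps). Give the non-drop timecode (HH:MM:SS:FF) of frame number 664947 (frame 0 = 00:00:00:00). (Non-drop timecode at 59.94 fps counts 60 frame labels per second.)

664947 ÷ 60 = 11082 full seconds, remainder 27 frames.
11082 s = 3 h 4 min 42 s.
Timecode: 03:04:42:27.

03:04:42:27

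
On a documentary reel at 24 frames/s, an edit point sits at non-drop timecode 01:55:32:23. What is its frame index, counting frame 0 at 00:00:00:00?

Total seconds to the label: (1 × 3600 + 55 × 60 + 32) = 6932.
Frame index = 6932 × 24 + 23 = 166391.

frame 166391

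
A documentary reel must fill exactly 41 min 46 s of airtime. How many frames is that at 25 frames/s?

41 min 46 s = 2506 s.
Frames = 2506 × 25 = 62650.

62650 frames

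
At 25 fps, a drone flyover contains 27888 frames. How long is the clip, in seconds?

1115.52 seconds

Running time = 27888 / (25) = 1115.52 s.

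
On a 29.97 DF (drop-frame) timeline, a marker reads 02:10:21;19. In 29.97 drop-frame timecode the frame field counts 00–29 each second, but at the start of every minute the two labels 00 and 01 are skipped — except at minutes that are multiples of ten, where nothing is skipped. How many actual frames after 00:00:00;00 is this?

234415

Complete 10-minute blocks: 13, each 17982 frames → 233766.
Remaining 0 whole minutes in the current block: 0 frames.
Within the current minute: 21 × 30 + 19 = 649. Total = 233766 + 0 + 649 = 234415.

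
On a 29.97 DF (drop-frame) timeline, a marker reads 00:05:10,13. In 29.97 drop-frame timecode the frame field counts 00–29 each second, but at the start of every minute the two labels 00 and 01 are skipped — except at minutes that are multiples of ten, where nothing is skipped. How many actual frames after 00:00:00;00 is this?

As if non-drop at 30 labels/s: (0 × 3600 + 5 × 60 + 10) × 30 + 13 = 9313.
Minute boundaries passed: 5; those not divisible by 10: 5 − 0 = 5; dropped labels = 2 × 5 = 10.
Actual frame index = 9313 − 10 = 9303.

9303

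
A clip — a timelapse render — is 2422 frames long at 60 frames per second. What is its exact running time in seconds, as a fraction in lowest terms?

1211/30 seconds

Running time = 2422 ÷ (60) = 2422 × 1/60 = 1211/30 s.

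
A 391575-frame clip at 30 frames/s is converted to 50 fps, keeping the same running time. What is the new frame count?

652625 frames

Target frames = source frames × (target rate / source rate) = 391575 × (50)/(30) = 391575 × 5/3 = 652625.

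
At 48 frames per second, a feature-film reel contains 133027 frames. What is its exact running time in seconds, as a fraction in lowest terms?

133027/48 seconds

Running time = 133027 ÷ (48) = 133027 × 1/48 = 133027/48 s.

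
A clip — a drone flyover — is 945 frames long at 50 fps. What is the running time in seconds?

18.9 seconds

Running time = 945 / (50) = 18.9 s.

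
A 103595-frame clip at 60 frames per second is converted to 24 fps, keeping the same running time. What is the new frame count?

Target frames = source frames × (target rate / source rate) = 103595 × (24)/(60) = 103595 × 2/5 = 41438.

41438 frames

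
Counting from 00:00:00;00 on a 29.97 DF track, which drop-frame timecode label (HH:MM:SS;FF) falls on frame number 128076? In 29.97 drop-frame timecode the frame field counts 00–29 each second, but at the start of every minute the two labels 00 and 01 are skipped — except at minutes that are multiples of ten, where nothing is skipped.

01:11:13;14

Each 10-minute DF block holds 10 × 60 × 30 − 9 × 2 = 17982 frames. 128076 ÷ 17982 → 7 full blocks, remainder 2202.
Within the partial block the first minute is 1800 frames and each further minute 1798, so 1 further minute boundary passed. Total skipped labels = 18 × 7 + 2 × 1 = 128.
Non-drop label index = 128076 + 128 = 128204; at 30 labels/s that is 01:11:13:14, i.e. DF 01:11:13;14.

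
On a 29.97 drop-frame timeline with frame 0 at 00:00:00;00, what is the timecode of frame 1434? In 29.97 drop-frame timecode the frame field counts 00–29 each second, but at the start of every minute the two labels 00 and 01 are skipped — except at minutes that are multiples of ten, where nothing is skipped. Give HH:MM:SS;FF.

00:00:47;24

Ten DF minutes hold 17982 frames, so frame 1434 lies in block 0 (frames 0–17981) with 1434 frames into that block.
The block's first minute is 1800 frames and the rest 1798 each; 1434 frames reaches minute 0, so 0 × 18 + 0 × 2 = 0 labels have been skipped so far.
Adding those back, label number 1434 + 0 = 1434 at 30 labels/s is 47 s + 24 f = 0 h 0 min 47 s frame 24, i.e. 00:00:47;24.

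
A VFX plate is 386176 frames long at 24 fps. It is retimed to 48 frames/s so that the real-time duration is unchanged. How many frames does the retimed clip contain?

Target frames = source frames × (target rate / source rate) = 386176 × (48)/(24) = 386176 × 2 = 772352.

772352 frames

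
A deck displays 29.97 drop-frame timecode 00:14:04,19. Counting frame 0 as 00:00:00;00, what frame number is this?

As if non-drop at 30 labels/s: (0 × 3600 + 14 × 60 + 4) × 30 + 19 = 25339.
Minute boundaries passed: 14; those not divisible by 10: 14 − 1 = 13; dropped labels = 2 × 13 = 26.
Actual frame index = 25339 − 26 = 25313.

25313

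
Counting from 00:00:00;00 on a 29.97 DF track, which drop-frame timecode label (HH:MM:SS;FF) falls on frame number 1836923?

17:01:32;01

Each 10-minute DF block holds 10 × 60 × 30 − 9 × 2 = 17982 frames. 1836923 ÷ 17982 → 102 full blocks, remainder 2759.
Within the partial block the first minute is 1800 frames and each further minute 1798, so 1 further minute boundary passed. Total skipped labels = 18 × 102 + 2 × 1 = 1838.
Non-drop label index = 1836923 + 1838 = 1838761; at 30 labels/s that is 17:01:32:01, i.e. DF 17:01:32;01.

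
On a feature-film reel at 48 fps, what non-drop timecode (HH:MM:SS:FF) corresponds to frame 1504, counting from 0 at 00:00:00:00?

1504 ÷ 48 = 31 full seconds, remainder 16 frames.
31 s = 0 h 0 min 31 s.
Timecode: 00:00:31:16.

00:00:31:16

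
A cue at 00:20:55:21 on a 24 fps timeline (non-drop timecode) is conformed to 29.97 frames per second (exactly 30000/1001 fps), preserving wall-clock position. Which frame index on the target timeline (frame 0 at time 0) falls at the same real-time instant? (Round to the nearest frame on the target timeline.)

frame 37639

Source frame index: (0×3600 + 20×60 + 55) × 24 + 21 = 30141.
Real time: 30141 / (24) = 10047/8 s.
Target frame: (10047/8) × (30000/1001) = 37676250/1001 ≈ 37638.611 → 37639.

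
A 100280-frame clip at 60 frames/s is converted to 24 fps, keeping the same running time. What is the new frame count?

40112 frames

Target frames = source frames × (target rate / source rate) = 100280 × (24)/(60) = 100280 × 2/5 = 40112.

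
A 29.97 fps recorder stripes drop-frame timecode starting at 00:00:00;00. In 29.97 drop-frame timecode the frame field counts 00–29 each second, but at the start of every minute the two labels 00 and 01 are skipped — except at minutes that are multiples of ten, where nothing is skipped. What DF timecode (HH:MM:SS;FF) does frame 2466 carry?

00:01:22;08

Ten DF minutes hold 17982 frames, so frame 2466 lies in block 0 (frames 0–17981) with 2466 frames into that block.
The block's first minute is 1800 frames and the rest 1798 each; 2466 frames reaches minute 1, so 0 × 18 + 1 × 2 = 2 labels have been skipped so far.
Adding those back, label number 2466 + 2 = 2468 at 30 labels/s is 82 s + 8 f = 0 h 1 min 22 s frame 8, i.e. 00:01:22;08.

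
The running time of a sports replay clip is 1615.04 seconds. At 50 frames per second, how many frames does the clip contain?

Frames = 1615.04 × 50 = 80752.

80752 frames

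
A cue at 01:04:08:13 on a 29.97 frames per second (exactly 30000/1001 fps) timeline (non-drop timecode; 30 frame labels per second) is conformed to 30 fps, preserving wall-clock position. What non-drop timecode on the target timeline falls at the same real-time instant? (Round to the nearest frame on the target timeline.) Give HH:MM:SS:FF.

01:04:12:08

Source frame index: (1×3600 + 4×60 + 8) × 30 + 13 = 115453.
Real time: 115453 / (30000/1001) = 115568453/30000 s.
Target frame: (115568453/30000) × (30) = 115568453/1000 ≈ 115568.453 → 115568.
At 30 labels/s: frame 115568 → 01:04:12:08.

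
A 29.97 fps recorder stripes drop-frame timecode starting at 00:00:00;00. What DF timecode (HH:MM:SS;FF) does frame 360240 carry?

Ten DF minutes hold 17982 frames, so frame 360240 lies in block 20 (frames 359640–377621) with 600 frames into that block.
The block's first minute is 1800 frames and the rest 1798 each; 600 frames reaches minute 0, so 20 × 18 + 0 × 2 = 360 labels have been skipped so far.
Adding those back, label number 360240 + 360 = 360600 at 30 labels/s is 12020 s + 0 f = 3 h 20 min 20 s frame 0, i.e. 03:20:20;00.

03:20:20;00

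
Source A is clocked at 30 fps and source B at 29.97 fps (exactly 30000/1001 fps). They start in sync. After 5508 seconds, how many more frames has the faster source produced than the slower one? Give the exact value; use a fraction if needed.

A emits 30 × 5508 = 165240 frames; B emits 30000/1001 × 5508 = 165240000/1001.
Difference = 165240/1001 frames (≈ 165.0749); B is behind A.

165240/1001 frames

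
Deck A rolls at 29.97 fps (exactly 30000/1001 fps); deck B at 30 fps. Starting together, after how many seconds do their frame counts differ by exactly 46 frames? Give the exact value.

23023/15 seconds

The gap grows by |30 − 30000/1001| = 30/1001 frames per second.
Time for a 46-frame gap: 46 ÷ (30/1001) = 23023/15 s.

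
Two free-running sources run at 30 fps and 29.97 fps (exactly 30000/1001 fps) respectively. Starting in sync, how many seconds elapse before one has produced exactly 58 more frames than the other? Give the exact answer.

The gap grows by |30000/1001 − 30| = 30/1001 frames per second.
Time for a 58-frame gap: 58 ÷ (30/1001) = 29029/15 s.

29029/15 seconds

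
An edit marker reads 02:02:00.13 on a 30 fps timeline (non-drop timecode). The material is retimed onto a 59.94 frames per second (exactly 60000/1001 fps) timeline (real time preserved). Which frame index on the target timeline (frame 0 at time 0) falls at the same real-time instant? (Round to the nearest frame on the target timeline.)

frame 438787

Source frame index: (2×3600 + 2×60 + 0) × 30 + 13 = 219613.
Real time: 219613 / (30) = 219613/30 s.
Target frame: (219613/30) × (60000/1001) = 439226000/1001 ≈ 438787.213 → 438787.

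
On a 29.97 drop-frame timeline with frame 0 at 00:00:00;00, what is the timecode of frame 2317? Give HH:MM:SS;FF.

Each 10-minute DF block holds 10 × 60 × 30 − 9 × 2 = 17982 frames. 2317 ÷ 17982 → 0 full blocks, remainder 2317.
Within the partial block the first minute is 1800 frames and each further minute 1798, so 1 further minute boundary passed. Total skipped labels = 18 × 0 + 2 × 1 = 2.
Non-drop label index = 2317 + 2 = 2319; at 30 labels/s that is 00:01:17:09, i.e. DF 00:01:17;09.

00:01:17;09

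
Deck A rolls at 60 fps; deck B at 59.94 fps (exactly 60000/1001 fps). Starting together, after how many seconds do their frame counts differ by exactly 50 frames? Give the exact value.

5005/6 seconds

The gap grows by |60000/1001 − 60| = 60/1001 frames per second.
Time for a 50-frame gap: 50 ÷ (60/1001) = 5005/6 s.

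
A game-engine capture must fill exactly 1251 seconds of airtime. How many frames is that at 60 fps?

Frames = 1251 × 60 = 75060.

75060 frames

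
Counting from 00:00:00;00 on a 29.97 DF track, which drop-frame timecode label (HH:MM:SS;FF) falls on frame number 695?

Ten DF minutes hold 17982 frames, so frame 695 lies in block 0 (frames 0–17981) with 695 frames into that block.
The block's first minute is 1800 frames and the rest 1798 each; 695 frames reaches minute 0, so 0 × 18 + 0 × 2 = 0 labels have been skipped so far.
Adding those back, label number 695 + 0 = 695 at 30 labels/s is 23 s + 5 f = 0 h 0 min 23 s frame 5, i.e. 00:00:23;05.

00:00:23;05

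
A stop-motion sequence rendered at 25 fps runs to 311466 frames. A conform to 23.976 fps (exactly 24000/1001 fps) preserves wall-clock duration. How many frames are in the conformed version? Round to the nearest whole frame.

Frames at target rate = 311466 × (24000/1001) / (25) = 299007360/1001 ≈ 298708.651.
Nearest whole frame: 298709.

298709 frames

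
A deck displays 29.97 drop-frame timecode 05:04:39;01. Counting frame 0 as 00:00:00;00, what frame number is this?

As if non-drop at 30 labels/s: (5 × 3600 + 4 × 60 + 39) × 30 + 1 = 548371.
Minute boundaries passed: 304; those not divisible by 10: 304 − 30 = 274; dropped labels = 2 × 274 = 548.
Actual frame index = 548371 − 548 = 547823.

547823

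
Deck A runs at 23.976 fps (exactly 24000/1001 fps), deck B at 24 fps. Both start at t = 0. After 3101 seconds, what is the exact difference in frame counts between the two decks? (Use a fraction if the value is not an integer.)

A emits 24000/1001 × 3101 = 10632000/143 frames; B emits 24 × 3101 = 74424.
Difference = 10632/143 frames (≈ 74.3497); B is ahead of A.

10632/143 frames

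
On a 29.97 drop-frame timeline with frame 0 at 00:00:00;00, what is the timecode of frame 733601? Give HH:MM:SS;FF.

06:47:57;25

Each 10-minute DF block holds 10 × 60 × 30 − 9 × 2 = 17982 frames. 733601 ÷ 17982 → 40 full blocks, remainder 14321.
Within the partial block the first minute is 1800 frames and each further minute 1798, so 7 further minute boundaries passed. Total skipped labels = 18 × 40 + 2 × 7 = 734.
Non-drop label index = 733601 + 734 = 734335; at 30 labels/s that is 06:47:57:25, i.e. DF 06:47:57;25.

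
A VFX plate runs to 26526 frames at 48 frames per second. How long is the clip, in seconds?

552.625 seconds

Running time = 26526 / (48) = 552.625 s.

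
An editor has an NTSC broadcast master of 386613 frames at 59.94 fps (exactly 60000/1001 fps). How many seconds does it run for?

6449.99355 seconds

Running time = 386613 / (60000/1001) = 6449.99355 s.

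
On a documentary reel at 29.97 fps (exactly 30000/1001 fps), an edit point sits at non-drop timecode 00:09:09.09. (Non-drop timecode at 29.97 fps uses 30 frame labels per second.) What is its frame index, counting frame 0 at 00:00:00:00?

frame 16479

Total seconds to the label: (0 × 3600 + 9 × 60 + 9) = 549.
Frame index = 549 × 30 + 9 = 16479.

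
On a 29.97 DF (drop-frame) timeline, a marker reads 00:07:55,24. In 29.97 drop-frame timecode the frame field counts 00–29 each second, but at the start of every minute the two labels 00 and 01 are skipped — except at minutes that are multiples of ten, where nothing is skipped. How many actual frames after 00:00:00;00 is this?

As if non-drop at 30 labels/s: (0 × 3600 + 7 × 60 + 55) × 30 + 24 = 14274.
Minute boundaries passed: 7; those not divisible by 10: 7 − 0 = 7; dropped labels = 2 × 7 = 14.
Actual frame index = 14274 − 14 = 14260.

14260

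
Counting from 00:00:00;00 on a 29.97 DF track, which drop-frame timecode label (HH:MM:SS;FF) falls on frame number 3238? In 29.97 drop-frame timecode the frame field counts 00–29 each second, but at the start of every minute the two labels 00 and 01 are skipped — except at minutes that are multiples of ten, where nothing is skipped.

Each 10-minute DF block holds 10 × 60 × 30 − 9 × 2 = 17982 frames. 3238 ÷ 17982 → 0 full blocks, remainder 3238.
Within the partial block the first minute is 1800 frames and each further minute 1798, so 1 further minute boundary passed. Total skipped labels = 18 × 0 + 2 × 1 = 2.
Non-drop label index = 3238 + 2 = 3240; at 30 labels/s that is 00:01:48:00, i.e. DF 00:01:48;00.

00:01:48;00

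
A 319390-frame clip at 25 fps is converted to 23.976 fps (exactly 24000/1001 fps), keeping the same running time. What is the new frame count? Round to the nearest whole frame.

306308 frames

Frames at target rate = 319390 × (24000/1001) / (25) = 306614400/1001 ≈ 306308.092.
Nearest whole frame: 306308.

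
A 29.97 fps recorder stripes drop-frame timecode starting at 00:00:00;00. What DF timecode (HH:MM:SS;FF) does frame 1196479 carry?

11:05:22;17

Ten DF minutes hold 17982 frames, so frame 1196479 lies in block 66 (frames 1186812–1204793) with 9667 frames into that block.
The block's first minute is 1800 frames and the rest 1798 each; 9667 frames reaches minute 5, so 66 × 18 + 5 × 2 = 1198 labels have been skipped so far.
Adding those back, label number 1196479 + 1198 = 1197677 at 30 labels/s is 39922 s + 17 f = 11 h 5 min 22 s frame 17, i.e. 11:05:22;17.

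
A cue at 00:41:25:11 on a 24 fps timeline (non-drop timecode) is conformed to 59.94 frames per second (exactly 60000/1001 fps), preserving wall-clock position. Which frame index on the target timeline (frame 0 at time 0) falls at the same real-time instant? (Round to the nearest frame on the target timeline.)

frame 148979

Source frame index: (0×3600 + 41×60 + 25) × 24 + 11 = 59651.
Real time: 59651 / (24) = 59651/24 s.
Target frame: (59651/24) × (60000/1001) = 149127500/1001 ≈ 148978.521 → 148979.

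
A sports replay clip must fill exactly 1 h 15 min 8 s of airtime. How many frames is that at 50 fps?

1 h 15 min 8 s = 4508 s.
Frames = 4508 × 50 = 225400.

225400 frames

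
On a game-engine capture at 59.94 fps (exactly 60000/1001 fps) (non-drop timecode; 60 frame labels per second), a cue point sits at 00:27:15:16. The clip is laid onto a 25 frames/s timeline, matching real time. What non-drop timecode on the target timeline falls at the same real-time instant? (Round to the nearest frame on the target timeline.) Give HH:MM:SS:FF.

Source frame index: (0×3600 + 27×60 + 15) × 60 + 16 = 98116.
Real time: 98116 / (60000/1001) = 24553529/15000 s.
Target frame: (24553529/15000) × (25) = 24553529/600 ≈ 40922.548 → 40923.
At 25 labels/s: frame 40923 → 00:27:16:23.

00:27:16:23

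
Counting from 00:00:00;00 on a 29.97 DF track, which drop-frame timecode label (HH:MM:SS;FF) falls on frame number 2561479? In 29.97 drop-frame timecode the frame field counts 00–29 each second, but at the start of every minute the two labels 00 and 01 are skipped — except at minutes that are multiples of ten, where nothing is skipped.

23:44:28;03

Each 10-minute DF block holds 10 × 60 × 30 − 9 × 2 = 17982 frames. 2561479 ÷ 17982 → 142 full blocks, remainder 8035.
Within the partial block the first minute is 1800 frames and each further minute 1798, so 4 further minute boundaries passed. Total skipped labels = 18 × 142 + 2 × 4 = 2564.
Non-drop label index = 2561479 + 2564 = 2564043; at 30 labels/s that is 23:44:28:03, i.e. DF 23:44:28;03.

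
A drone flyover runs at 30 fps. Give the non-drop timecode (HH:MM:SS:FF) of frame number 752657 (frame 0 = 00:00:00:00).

06:58:08:17

752657 ÷ 30 = 25088 full seconds, remainder 17 frames.
25088 s = 6 h 58 min 8 s.
Timecode: 06:58:08:17.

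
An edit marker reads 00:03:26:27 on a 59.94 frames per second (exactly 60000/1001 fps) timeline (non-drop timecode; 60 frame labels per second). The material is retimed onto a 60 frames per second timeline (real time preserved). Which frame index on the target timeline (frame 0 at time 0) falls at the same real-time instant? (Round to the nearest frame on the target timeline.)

frame 12399

Source frame index: (0×3600 + 3×60 + 26) × 60 + 27 = 12387.
Real time: 12387 / (60000/1001) = 4133129/20000 s.
Target frame: (4133129/20000) × (60) = 12399387/1000 ≈ 12399.387 → 12399.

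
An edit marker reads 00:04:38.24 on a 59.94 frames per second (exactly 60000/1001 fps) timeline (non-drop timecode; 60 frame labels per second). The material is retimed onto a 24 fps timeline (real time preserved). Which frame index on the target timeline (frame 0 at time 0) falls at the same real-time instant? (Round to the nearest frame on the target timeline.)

frame 6688

Source frame index: (0×3600 + 4×60 + 38) × 60 + 24 = 16704.
Real time: 16704 / (60000/1001) = 174174/625 s.
Target frame: (174174/625) × (24) = 4180176/625 ≈ 6688.282 → 6688.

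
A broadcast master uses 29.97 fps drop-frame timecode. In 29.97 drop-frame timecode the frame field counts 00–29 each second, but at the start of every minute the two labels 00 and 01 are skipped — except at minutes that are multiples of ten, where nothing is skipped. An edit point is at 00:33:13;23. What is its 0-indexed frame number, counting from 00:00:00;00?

59753

As if non-drop at 30 labels/s: (0 × 3600 + 33 × 60 + 13) × 30 + 23 = 59813.
Minute boundaries passed: 33; those not divisible by 10: 33 − 3 = 30; dropped labels = 2 × 30 = 60.
Actual frame index = 59813 − 60 = 59753.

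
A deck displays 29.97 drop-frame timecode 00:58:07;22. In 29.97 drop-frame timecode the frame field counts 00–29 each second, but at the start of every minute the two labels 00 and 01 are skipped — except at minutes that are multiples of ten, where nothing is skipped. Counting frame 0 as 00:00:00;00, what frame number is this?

104526

Complete 10-minute blocks: 5, each 17982 frames → 89910.
Remaining 8 whole minutes in the current block: 1800 + 7 × 1798 = 14386 frames.
Within the current minute: 7 × 30 + 22 − 2 = 230 (labels ;00/;01 skipped at this minute). Total = 89910 + 14386 + 230 = 104526.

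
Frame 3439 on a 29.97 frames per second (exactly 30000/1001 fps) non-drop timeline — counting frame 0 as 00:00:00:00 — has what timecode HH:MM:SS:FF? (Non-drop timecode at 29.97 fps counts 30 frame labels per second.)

3439 ÷ 30 = 114 full seconds, remainder 19 frames.
114 s = 0 h 1 min 54 s.
Timecode: 00:01:54:19.

00:01:54:19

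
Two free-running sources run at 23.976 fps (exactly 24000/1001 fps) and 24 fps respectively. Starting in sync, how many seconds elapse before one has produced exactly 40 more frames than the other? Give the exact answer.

The gap grows by |24 − 24000/1001| = 24/1001 frames per second.
Time for a 40-frame gap: 40 ÷ (24/1001) = 5005/3 s.

5005/3 seconds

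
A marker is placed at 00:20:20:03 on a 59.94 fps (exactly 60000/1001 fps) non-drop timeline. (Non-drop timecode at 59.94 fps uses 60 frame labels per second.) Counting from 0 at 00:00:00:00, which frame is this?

frame 73203

Total seconds to the label: (0 × 3600 + 20 × 60 + 20) = 1220.
Frame index = 1220 × 60 + 3 = 73203.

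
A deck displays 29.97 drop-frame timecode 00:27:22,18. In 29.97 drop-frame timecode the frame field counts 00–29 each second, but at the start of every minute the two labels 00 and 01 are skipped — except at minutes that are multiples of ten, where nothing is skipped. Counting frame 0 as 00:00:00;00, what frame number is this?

49228

Complete 10-minute blocks: 2, each 17982 frames → 35964.
Remaining 7 whole minutes in the current block: 1800 + 6 × 1798 = 12588 frames.
Within the current minute: 22 × 30 + 18 − 2 = 676 (labels ;00/;01 skipped at this minute). Total = 35964 + 12588 + 676 = 49228.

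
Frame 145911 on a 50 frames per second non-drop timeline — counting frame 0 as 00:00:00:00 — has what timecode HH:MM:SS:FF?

145911 ÷ 50 = 2918 full seconds, remainder 11 frames.
2918 s = 0 h 48 min 38 s.
Timecode: 00:48:38:11.

00:48:38:11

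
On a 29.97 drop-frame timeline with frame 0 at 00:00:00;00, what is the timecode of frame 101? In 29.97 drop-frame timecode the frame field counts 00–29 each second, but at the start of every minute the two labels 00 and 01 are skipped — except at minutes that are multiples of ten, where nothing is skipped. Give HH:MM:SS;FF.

Each 10-minute DF block holds 10 × 60 × 30 − 9 × 2 = 17982 frames. 101 ÷ 17982 → 0 full blocks, remainder 101.
Within the partial block the first minute is 1800 frames and each further minute 1798, so 0 further minute boundaries passed. Total skipped labels = 18 × 0 + 2 × 0 = 0.
Non-drop label index = 101 + 0 = 101; at 30 labels/s that is 00:00:03:11, i.e. DF 00:00:03;11.

00:00:03;11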